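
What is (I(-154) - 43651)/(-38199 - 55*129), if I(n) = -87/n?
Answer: 6722167/6975276 ≈ 0.96371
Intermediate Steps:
(I(-154) - 43651)/(-38199 - 55*129) = (-87/(-154) - 43651)/(-38199 - 55*129) = (-87*(-1/154) - 43651)/(-38199 - 7095) = (87/154 - 43651)/(-45294) = -6722167/154*(-1/45294) = 6722167/6975276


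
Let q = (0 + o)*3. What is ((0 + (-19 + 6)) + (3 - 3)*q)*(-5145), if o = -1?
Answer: 66885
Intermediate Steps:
q = -3 (q = (0 - 1)*3 = -1*3 = -3)
((0 + (-19 + 6)) + (3 - 3)*q)*(-5145) = ((0 + (-19 + 6)) + (3 - 3)*(-3))*(-5145) = ((0 - 13) + 0*(-3))*(-5145) = (-13 + 0)*(-5145) = -13*(-5145) = 66885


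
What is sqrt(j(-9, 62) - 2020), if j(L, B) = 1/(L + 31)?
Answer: I*sqrt(977658)/22 ≈ 44.944*I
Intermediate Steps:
j(L, B) = 1/(31 + L)
sqrt(j(-9, 62) - 2020) = sqrt(1/(31 - 9) - 2020) = sqrt(1/22 - 2020) = sqrt(-44439/22) = I*sqrt(977658)/22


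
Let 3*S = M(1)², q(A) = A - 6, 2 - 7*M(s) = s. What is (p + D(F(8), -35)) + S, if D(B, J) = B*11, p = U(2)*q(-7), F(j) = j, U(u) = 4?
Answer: 5293/147 ≈ 36.007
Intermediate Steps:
M(s) = 2/7 - s/7
q(A) = -6 + A
S = 1/147 (S = (2/7 - ⅐*1)²/3 = (2/7 - ⅐)²/3 = (⅐)²/3 = (⅓)*(1/49) = 1/147 ≈ 0.0068027)
p = -52 (p = 4*(-6 - 7) = 4*(-13) = -52)
D(B, J) = 11*B
(p + D(F(8), -35)) + S = (-52 + 11*8) + 1/147 = (-52 + 88) + 1/147 = 36 + 1/147 = 5293/147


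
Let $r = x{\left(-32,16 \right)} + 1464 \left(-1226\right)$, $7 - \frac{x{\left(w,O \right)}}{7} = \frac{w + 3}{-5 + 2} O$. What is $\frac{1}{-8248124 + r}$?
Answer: $- \frac{3}{30132065} \approx -9.9562 \cdot 10^{-8}$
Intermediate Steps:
$x{\left(w,O \right)} = 49 - 7 O \left(-1 - \frac{w}{3}\right)$ ($x{\left(w,O \right)} = 49 - 7 \frac{w + 3}{-5 + 2} O = 49 - 7 \frac{3 + w}{-3} O = 49 - 7 \left(3 + w\right) \left(- \frac{1}{3}\right) O = 49 - 7 \left(-1 - \frac{w}{3}\right) O = 49 - 7 O \left(-1 - \frac{w}{3}\right)$)
$r = - \frac{5387693}{3}$ ($r = \left(49 + 7 \cdot 16 + \frac{7}{3} \cdot 16 \left(-32\right)\right) + 1464 \left(-1226\right) = \left(49 + 112 - \frac{3584}{3}\right) - 1794864 = - \frac{3101}{3} - 1794864 = - \frac{5387693}{3} \approx -1.7959 \cdot 10^{6}$)
$\frac{1}{-8248124 + r} = \frac{1}{-8248124 - \frac{5387693}{3}} = \frac{1}{- \frac{30132065}{3}} = - \frac{3}{30132065}$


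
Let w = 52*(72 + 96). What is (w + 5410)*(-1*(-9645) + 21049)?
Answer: 434197324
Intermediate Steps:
w = 8736 (w = 52*168 = 8736)
(w + 5410)*(-1*(-9645) + 21049) = (8736 + 5410)*(-1*(-9645) + 21049) = 14146*(9645 + 21049) = 14146*30694 = 434197324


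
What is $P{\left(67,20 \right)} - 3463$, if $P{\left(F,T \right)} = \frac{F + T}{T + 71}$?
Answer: $- \frac{315046}{91} \approx -3462.0$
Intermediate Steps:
$P{\left(F,T \right)} = \frac{F + T}{71 + T}$
$P{\left(67,20 \right)} - 3463 = \frac{67 + 20}{71 + 20} - 3463 = \frac{1}{91} \cdot 87 - 3463 = \frac{87}{91} - 3463 = - \frac{315046}{91}$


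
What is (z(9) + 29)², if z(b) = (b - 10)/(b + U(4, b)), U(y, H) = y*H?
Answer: 1700416/2025 ≈ 839.71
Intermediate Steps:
U(y, H) = H*y
z(b) = (-10 + b)/(5*b) (z(b) = (b - 10)/(b + b*4) = (-10 + b)/(b + 4*b) = (-10 + b)/((5*b)) = (-10 + b)*(1/(5*b)) = (-10 + b)/(5*b))
(z(9) + 29)² = ((⅕)*(-10 + 9)/9 + 29)² = ((⅕)*(⅑)*(-1) + 29)² = (-1/45 + 29)² = (1304/45)² = 1700416/2025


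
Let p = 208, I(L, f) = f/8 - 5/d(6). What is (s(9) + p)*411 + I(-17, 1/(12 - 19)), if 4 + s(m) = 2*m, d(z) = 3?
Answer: 15328373/168 ≈ 91240.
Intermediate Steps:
s(m) = -4 + 2*m
I(L, f) = -5/3 + f/8 (I(L, f) = f/8 - 5/3 = -5/3 + f/8)
(s(9) + p)*411 + I(-17, 1/(12 - 19)) = ((-4 + 2*9) + 208)*411 + (-5/3 + 1/(8*(12 - 19))) = ((-4 + 18) + 208)*411 + (-5/3 + (⅛)/(-7)) = (14 + 208)*411 + (-5/3 + (⅛)*(-⅐)) = 222*411 + (-5/3 - 1/56) = 91242 - 283/168 = 15328373/168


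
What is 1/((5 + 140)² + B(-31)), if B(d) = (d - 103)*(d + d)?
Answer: 1/29333 ≈ 3.4091e-5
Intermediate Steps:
B(d) = 2*d*(-103 + d) (B(d) = (-103 + d)*(2*d) = 2*d*(-103 + d))
1/((5 + 140)² + B(-31)) = 1/((5 + 140)² + 2*(-31)*(-103 - 31)) = 1/(145² + 2*(-31)*(-134)) = 1/(21025 + 8308) = 1/29333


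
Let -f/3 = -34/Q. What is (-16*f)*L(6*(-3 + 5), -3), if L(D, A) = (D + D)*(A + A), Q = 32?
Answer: 7344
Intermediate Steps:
L(D, A) = 4*A*D (L(D, A) = (2*D)*(2*A) = 4*A*D)
f = 51/16 (f = -(-3)*34/32 = -(-3)*34*(1/32) = -(-3)*17/16 = -3*(-17/16) = 51/16 ≈ 3.1875)
(-16*f)*L(6*(-3 + 5), -3) = (-16*51/16)*(4*(-3)*(6*(-3 + 5))) = -204*(-3)*6*2 = -204*(-3)*12 = -51*(-144) = 7344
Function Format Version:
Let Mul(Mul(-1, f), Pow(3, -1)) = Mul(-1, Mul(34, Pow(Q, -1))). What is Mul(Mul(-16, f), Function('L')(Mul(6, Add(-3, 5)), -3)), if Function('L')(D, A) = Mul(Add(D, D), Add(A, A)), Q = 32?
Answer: 7344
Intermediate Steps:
Function('L')(D, A) = Mul(4, A, D) (Function('L')(D, A) = Mul(Mul(2, D), Mul(2, A)) = Mul(4, A, D))
f = Rational(51, 16) (f = Mul(-3, Mul(-1, Mul(34, Pow(32, -1)))) = Mul(-3, Mul(-1, Mul(34, Rational(1, 32)))) = Mul(-3, Mul(-1, Rational(17, 16))) = Mul(-3, Rational(-17, 16)) = Rational(51, 16) ≈ 3.1875)
Mul(Mul(-16, f), Function('L')(Mul(6, Add(-3, 5)), -3)) = Mul(Mul(-16, Rational(51, 16)), Mul(4, -3, Mul(6, Add(-3, 5)))) = Mul(-51, Mul(4, -3, Mul(6, 2))) = Mul(-51, Mul(4, -3, 12)) = Mul(-51, -144) = 7344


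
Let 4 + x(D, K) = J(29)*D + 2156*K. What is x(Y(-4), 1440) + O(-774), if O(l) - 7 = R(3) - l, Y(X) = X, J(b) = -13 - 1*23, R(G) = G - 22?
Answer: 3105542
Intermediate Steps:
R(G) = -22 + G
J(b) = -36 (J(b) = -13 - 23 = -36)
O(l) = -12 - l (O(l) = 7 + ((-22 + 3) - l) = 7 + (-19 - l) = -12 - l)
x(D, K) = -4 - 36*D + 2156*K (x(D, K) = -4 + (-36*D + 2156*K) = -4 - 36*D + 2156*K)
x(Y(-4), 1440) + O(-774) = (-4 - 36*(-4) + 2156*1440) + (-12 - 1*(-774)) = (-4 + 144 + 3104640) + (-12 + 774) = 3104780 + 762 = 3105542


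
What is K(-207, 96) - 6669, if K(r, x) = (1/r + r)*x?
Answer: -1831361/69 ≈ -26541.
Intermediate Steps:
K(r, x) = x*(r + 1/r) (K(r, x) = (r + 1/r)*x = x*(r + 1/r))
K(-207, 96) - 6669 = (-207*96 + 96/(-207)) - 6669 = (-19872 + 96*(-1/207)) - 6669 = (-19872 - 32/69) - 6669 = -1371200/69 - 6669 = -1831361/69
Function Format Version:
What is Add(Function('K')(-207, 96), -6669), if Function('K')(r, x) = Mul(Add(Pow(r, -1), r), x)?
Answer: Rational(-1831361, 69) ≈ -26541.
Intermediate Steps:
Function('K')(r, x) = Mul(x, Add(r, Pow(r, -1))) (Function('K')(r, x) = Mul(Add(r, Pow(r, -1)), x) = Mul(x, Add(r, Pow(r, -1))))
Add(Function('K')(-207, 96), -6669) = Add(Add(Mul(-207, 96), Mul(96, Pow(-207, -1))), -6669) = Add(Add(-19872, Mul(96, Rational(-1, 207))), -6669) = Add(Add(-19872, Rational(-32, 69)), -6669) = Add(Rational(-1371200, 69), -6669) = Rational(-1831361, 69)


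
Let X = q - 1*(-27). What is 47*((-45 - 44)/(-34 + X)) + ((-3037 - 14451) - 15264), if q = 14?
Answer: -233447/7 ≈ -33350.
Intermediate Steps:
X = 41 (X = 14 - 1*(-27) = 14 + 27 = 41)
47*((-45 - 44)/(-34 + X)) + ((-3037 - 14451) - 15264) = 47*((-45 - 44)/(-34 + 41)) + ((-3037 - 14451) - 15264) = 47*(-89/7) + (-17488 - 15264) = 47*(-89*⅐) - 32752 = 47*(-89/7) - 32752 = -4183/7 - 32752 = -233447/7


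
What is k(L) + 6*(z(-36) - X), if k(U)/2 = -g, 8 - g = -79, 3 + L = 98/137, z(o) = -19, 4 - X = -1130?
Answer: -7092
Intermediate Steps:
X = 1134 (X = 4 - 1*(-1130) = 4 + 1130 = 1134)
L = -313/137 (L = -3 + 98/137 = -313/137 ≈ -2.2847)
g = 87 (g = 8 - 1*(-79) = 8 + 79 = 87)
k(U) = -174 (k(U) = 2*(-1*87) = 2*(-87) = -174)
k(L) + 6*(z(-36) - X) = -174 + 6*(-19 - 1*1134) = -174 + 6*(-19 - 1134) = -174 + 6*(-1153) = -174 - 6918 = -7092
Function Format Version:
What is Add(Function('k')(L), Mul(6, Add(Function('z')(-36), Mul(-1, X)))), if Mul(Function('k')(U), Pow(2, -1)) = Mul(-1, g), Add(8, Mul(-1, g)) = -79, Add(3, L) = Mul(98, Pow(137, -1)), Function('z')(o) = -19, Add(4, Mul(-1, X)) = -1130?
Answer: -7092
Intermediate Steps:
X = 1134 (X = Add(4, Mul(-1, -1130)) = Add(4, 1130) = 1134)
L = Rational(-313, 137) (L = Add(-3, Mul(98, Pow(137, -1))) = Add(-3, Mul(98, Rational(1, 137))) = Add(-3, Rational(98, 137)) = Rational(-313, 137) ≈ -2.2847)
g = 87 (g = Add(8, Mul(-1, -79)) = Add(8, 79) = 87)
Function('k')(U) = -174 (Function('k')(U) = Mul(2, Mul(-1, 87)) = Mul(2, -87) = -174)
Add(Function('k')(L), Mul(6, Add(Function('z')(-36), Mul(-1, X)))) = Add(-174, Mul(6, Add(-19, Mul(-1, 1134)))) = Add(-174, Mul(6, Add(-19, -1134))) = Add(-174, Mul(6, -1153)) = Add(-174, -6918) = -7092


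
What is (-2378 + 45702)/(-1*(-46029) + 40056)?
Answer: 43324/86085 ≈ 0.50327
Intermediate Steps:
(-2378 + 45702)/(-1*(-46029) + 40056) = 43324/(46029 + 40056) = 43324/86085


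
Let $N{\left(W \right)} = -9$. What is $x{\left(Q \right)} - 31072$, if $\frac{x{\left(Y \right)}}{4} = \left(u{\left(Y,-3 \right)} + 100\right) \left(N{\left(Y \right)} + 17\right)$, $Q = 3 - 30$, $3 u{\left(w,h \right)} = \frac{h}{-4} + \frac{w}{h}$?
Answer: $-27768$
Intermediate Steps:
$u{\left(w,h \right)} = - \frac{h}{12} + \frac{w}{3 h}$ ($u{\left(w,h \right)} = \frac{\frac{h}{-4} + \frac{w}{h}}{3} = \frac{h \left(- \frac{1}{4}\right) + \frac{w}{h}}{3} = \frac{- \frac{h}{4} + \frac{w}{h}}{3} = - \frac{h}{12} + \frac{w}{3 h}$)
$Q = -27$ ($Q = 3 - 30 = -27$)
$x{\left(Y \right)} = 3208 - \frac{32 Y}{9}$ ($x{\left(Y \right)} = 4 \left(\left(\left(- \frac{1}{12}\right) \left(-3\right) + \frac{Y}{3 \left(-3\right)}\right) + 100\right) \left(-9 + 17\right) = 4 \left(\left(\frac{1}{4} + \frac{1}{3} Y \left(- \frac{1}{3}\right)\right) + 100\right) 8 = 4 \left(\left(\frac{1}{4} - \frac{Y}{9}\right) + 100\right) 8 = 4 \left(\frac{401}{4} - \frac{Y}{9}\right) 8 = 4 \left(802 - \frac{8 Y}{9}\right) = 3208 - \frac{32 Y}{9}$)
$x{\left(Q \right)} - 31072 = \left(3208 - -96\right) - 31072 = \left(3208 + 96\right) - 31072 = 3304 - 31072 = -27768$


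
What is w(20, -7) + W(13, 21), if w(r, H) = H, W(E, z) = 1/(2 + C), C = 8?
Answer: -69/10 ≈ -6.9000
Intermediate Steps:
W(E, z) = 1/10 (W(E, z) = 1/(2 + 8) = 1/10)
w(20, -7) + W(13, 21) = -7 + 1/10 = -69/10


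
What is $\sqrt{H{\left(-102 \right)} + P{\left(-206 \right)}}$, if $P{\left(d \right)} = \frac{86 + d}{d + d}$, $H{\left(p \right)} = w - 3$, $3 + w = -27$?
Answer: $\frac{i \sqrt{347007}}{103} \approx 5.7192 i$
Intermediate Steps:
$w = -30$ ($w = -3 - 27 = -30$)
$H{\left(p \right)} = -33$ ($H{\left(p \right)} = -30 - 3 = -33$)
$P{\left(d \right)} = \frac{86 + d}{2 d}$
$\sqrt{H{\left(-102 \right)} + P{\left(-206 \right)}} = \sqrt{-33 + \frac{86 - 206}{2 \left(-206\right)}} = \sqrt{-33 + \frac{1}{2} \left(- \frac{1}{206}\right) \left(-120\right)} = \sqrt{-33 + \frac{30}{103}} = \sqrt{- \frac{3369}{103}} = \frac{i \sqrt{347007}}{103}$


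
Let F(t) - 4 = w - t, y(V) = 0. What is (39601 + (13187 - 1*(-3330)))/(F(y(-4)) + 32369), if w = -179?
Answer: 28059/16097 ≈ 1.7431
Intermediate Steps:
F(t) = -175 - t (F(t) = 4 + (-179 - t) = -175 - t)
(39601 + (13187 - 1*(-3330)))/(F(y(-4)) + 32369) = (39601 + (13187 - 1*(-3330)))/((-175 - 1*0) + 32369) = (39601 + (13187 + 3330))/((-175 + 0) + 32369) = (39601 + 16517)/(-175 + 32369) = 56118/32194 = 56118*(1/32194) = 28059/16097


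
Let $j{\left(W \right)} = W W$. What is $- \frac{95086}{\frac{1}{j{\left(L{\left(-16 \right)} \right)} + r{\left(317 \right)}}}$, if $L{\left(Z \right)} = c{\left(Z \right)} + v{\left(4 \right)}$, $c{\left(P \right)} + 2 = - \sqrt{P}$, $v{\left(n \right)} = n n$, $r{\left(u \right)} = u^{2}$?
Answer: $-9572212534 + 10649632 i \approx -9.5722 \cdot 10^{9} + 1.065 \cdot 10^{7} i$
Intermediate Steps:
$v{\left(n \right)} = n^{2}$
$c{\left(P \right)} = -2 - \sqrt{P}$
$L{\left(Z \right)} = 14 - \sqrt{Z}$ ($L{\left(Z \right)} = \left(-2 - \sqrt{Z}\right) + 4^{2} = \left(-2 - \sqrt{Z}\right) + 16 = 14 - \sqrt{Z}$)
$j{\left(W \right)} = W^{2}$
$- \frac{95086}{\frac{1}{j{\left(L{\left(-16 \right)} \right)} + r{\left(317 \right)}}} = - \frac{95086}{\frac{1}{\left(14 - \sqrt{-16}\right)^{2} + 317^{2}}} = - \frac{95086}{\frac{1}{\left(14 - 4 i\right)^{2} + 100489}} = - \frac{95086}{\frac{1}{100489 + \left(14 - 4 i\right)^{2}}} = - 95086 \left(100489 + \left(14 - 4 i\right)^{2}\right) = -9555097054 - 95086 \left(14 - 4 i\right)^{2}$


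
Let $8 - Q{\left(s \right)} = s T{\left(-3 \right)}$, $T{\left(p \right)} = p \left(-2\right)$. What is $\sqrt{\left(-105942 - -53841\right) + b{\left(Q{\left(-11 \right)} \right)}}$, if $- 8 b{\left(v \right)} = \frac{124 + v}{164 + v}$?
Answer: $\frac{3 i \sqrt{1311651082}}{476} \approx 228.26 i$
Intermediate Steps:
$T{\left(p \right)} = - 2 p$
$Q{\left(s \right)} = 8 - 6 s$ ($Q{\left(s \right)} = 8 - s \left(\left(-2\right) \left(-3\right)\right) = 8 - s 6 = 8 - 6 s$)
$b{\left(v \right)} = - \frac{124 + v}{8 \left(164 + v\right)}$ ($b{\left(v \right)} = - \frac{\left(124 + v\right) \frac{1}{164 + v}}{8} = - \frac{\frac{1}{164 + v} \left(124 + v\right)}{8} = - \frac{124 + v}{8 \left(164 + v\right)}$)
$\sqrt{\left(-105942 - -53841\right) + b{\left(Q{\left(-11 \right)} \right)}} = \sqrt{\left(-105942 - -53841\right) + \frac{-124 - \left(8 - -66\right)}{8 \left(164 + \left(8 - -66\right)\right)}} = \sqrt{\left(-105942 + 53841\right) + \frac{-124 - \left(8 + 66\right)}{8 \left(164 + \left(8 + 66\right)\right)}} = \sqrt{-52101 + \frac{-124 - 74}{8 \left(164 + 74\right)}} = \sqrt{-52101 + \frac{-124 - 74}{8 \cdot 238}} = \sqrt{-52101 + \frac{1}{8} \cdot \frac{1}{238} \left(-198\right)} = \sqrt{-52101 - \frac{99}{952}} = \sqrt{- \frac{49600251}{952}} = \frac{3 i \sqrt{1311651082}}{476}$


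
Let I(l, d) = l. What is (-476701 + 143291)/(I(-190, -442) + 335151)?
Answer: -30310/30451 ≈ -0.99537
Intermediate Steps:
(-476701 + 143291)/(I(-190, -442) + 335151) = (-476701 + 143291)/(-190 + 335151) = -333410/334961 = -333410*1/334961 = -30310/30451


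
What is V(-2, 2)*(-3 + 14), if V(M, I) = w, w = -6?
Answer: -66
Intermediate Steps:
V(M, I) = -6
V(-2, 2)*(-3 + 14) = -6*(-3 + 14) = -6*11 = -66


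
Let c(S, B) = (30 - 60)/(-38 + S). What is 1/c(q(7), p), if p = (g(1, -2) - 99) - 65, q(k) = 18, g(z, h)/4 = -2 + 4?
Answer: 2/3 ≈ 0.66667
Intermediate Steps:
g(z, h) = 8 (g(z, h) = 4*(-2 + 4) = 4*2 = 8)
p = -156 (p = (8 - 99) - 65 = -91 - 65 = -156)
c(S, B) = -30/(-38 + S)
1/c(q(7), p) = 1/(-30/(-38 + 18)) = 1/(-30/(-20)) = 1/(-30*(-1/20)) = 1/(3/2) = 2/3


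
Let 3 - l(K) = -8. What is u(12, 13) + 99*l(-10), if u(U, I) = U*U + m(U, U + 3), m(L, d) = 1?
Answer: 1234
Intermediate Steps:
l(K) = 11 (l(K) = 3 - 1*(-8) = 3 + 8 = 11)
u(U, I) = 1 + U**2 (u(U, I) = U*U + 1 = U**2 + 1 = 1 + U**2)
u(12, 13) + 99*l(-10) = (1 + 12**2) + 99*11 = (1 + 144) + 1089 = 145 + 1089 = 1234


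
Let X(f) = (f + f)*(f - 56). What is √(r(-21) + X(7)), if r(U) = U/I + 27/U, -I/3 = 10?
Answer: I*√3364270/70 ≈ 26.203*I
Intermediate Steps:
I = -30 (I = -3*10 = -30)
r(U) = 27/U - U/30 (r(U) = U/(-30) + 27/U = U*(-1/30) + 27/U = -U/30 + 27/U = 27/U - U/30)
X(f) = 2*f*(-56 + f) (X(f) = (2*f)*(-56 + f) = 2*f*(-56 + f))
√(r(-21) + X(7)) = √((27/(-21) - 1/30*(-21)) + 2*7*(-56 + 7)) = √((27*(-1/21) + 7/10) + 2*7*(-49)) = √((-9/7 + 7/10) - 686) = √(-41/70 - 686) = √(-48061/70) = I*√3364270/70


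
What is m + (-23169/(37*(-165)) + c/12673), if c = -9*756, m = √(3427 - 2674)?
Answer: 84027439/25789555 + √753 ≈ 30.699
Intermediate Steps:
m = √753 ≈ 27.441
c = -6804
m + (-23169/(37*(-165)) + c/12673) = √753 + (-23169/(37*(-165)) - 6804/12673) = √753 + (-23169/(-6105) - 6804*1/12673) = √753 + (-23169*(-1/6105) - 6804/12673) = √753 + (7723/2035 - 6804/12673) = √753 + 84027439/25789555 = 84027439/25789555 + √753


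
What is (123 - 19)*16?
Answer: 1664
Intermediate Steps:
(123 - 19)*16 = 104*16 = 1664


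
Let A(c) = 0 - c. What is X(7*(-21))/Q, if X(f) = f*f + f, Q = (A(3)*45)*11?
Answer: -7154/495 ≈ -14.453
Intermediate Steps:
A(c) = -c
Q = -1485 (Q = (-1*3*45)*11 = -3*45*11 = -135*11 = -1485)
X(f) = f + f**2 (X(f) = f**2 + f = f + f**2)
X(7*(-21))/Q = ((7*(-21))*(1 + 7*(-21)))/(-1485) = -147*(1 - 147)*(-1/1485) = -147*(-146)*(-1/1485) = 21462*(-1/1485) = -7154/495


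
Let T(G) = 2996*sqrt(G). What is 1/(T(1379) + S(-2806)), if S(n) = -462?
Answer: 33/884122330 + 107*sqrt(1379)/442061165 ≈ 9.0258e-6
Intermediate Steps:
1/(T(1379) + S(-2806)) = 1/(2996*sqrt(1379) - 462) = 1/(-462 + 2996*sqrt(1379))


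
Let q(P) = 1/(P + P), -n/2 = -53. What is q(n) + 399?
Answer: 84589/212 ≈ 399.00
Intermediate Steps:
n = 106 (n = -2*(-53) = 106)
q(P) = 1/(2*P)
q(n) + 399 = (½)/106 + 399 = (½)*(1/106) + 399 = 1/212 + 399 = 84589/212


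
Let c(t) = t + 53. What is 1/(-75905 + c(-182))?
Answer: -1/76034 ≈ -1.3152e-5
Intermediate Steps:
c(t) = 53 + t
1/(-75905 + c(-182)) = 1/(-75905 + (53 - 182)) = 1/(-75905 - 129) = 1/(-76034) = -1/76034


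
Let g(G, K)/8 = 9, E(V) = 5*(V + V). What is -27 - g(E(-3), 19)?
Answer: -99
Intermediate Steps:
E(V) = 10*V (E(V) = 5*(2*V) = 10*V)
g(G, K) = 72 (g(G, K) = 8*9 = 72)
-27 - g(E(-3), 19) = -27 - 1*72 = -27 - 72 = -99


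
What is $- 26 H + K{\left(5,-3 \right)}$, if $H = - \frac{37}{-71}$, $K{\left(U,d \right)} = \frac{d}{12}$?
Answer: $- \frac{3919}{284} \approx -13.799$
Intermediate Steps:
$K{\left(U,d \right)} = \frac{d}{12}$ ($K{\left(U,d \right)} = d \frac{1}{12} = \frac{d}{12}$)
$H = \frac{37}{71}$ ($H = \left(-37\right) \left(- \frac{1}{71}\right) = \frac{37}{71} \approx 0.52113$)
$- 26 H + K{\left(5,-3 \right)} = \left(-26\right) \frac{37}{71} + \frac{1}{12} \left(-3\right) = - \frac{962}{71} - \frac{1}{4} = - \frac{3919}{284}$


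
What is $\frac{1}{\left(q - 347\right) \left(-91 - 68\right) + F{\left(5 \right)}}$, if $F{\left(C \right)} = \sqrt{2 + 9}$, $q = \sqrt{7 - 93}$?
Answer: $\frac{1}{55173 + \sqrt{11} - 159 i \sqrt{86}} \approx 1.8111 \cdot 10^{-5} + 4.8398 \cdot 10^{-7} i$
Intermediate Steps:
$q = i \sqrt{86}$ ($q = \sqrt{7 - 93} = \sqrt{-86} = i \sqrt{86} \approx 9.2736 i$)
$F{\left(C \right)} = \sqrt{11}$
$\frac{1}{\left(q - 347\right) \left(-91 - 68\right) + F{\left(5 \right)}} = \frac{1}{\left(i \sqrt{86} - 347\right) \left(-91 - 68\right) + \sqrt{11}} = \frac{1}{\left(-347 + i \sqrt{86}\right) \left(-159\right) + \sqrt{11}} = \frac{1}{\left(55173 - 159 i \sqrt{86}\right) + \sqrt{11}} = \frac{1}{55173 + \sqrt{11} - 159 i \sqrt{86}}$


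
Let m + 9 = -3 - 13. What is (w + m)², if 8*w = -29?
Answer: 52441/64 ≈ 819.39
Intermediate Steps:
w = -29/8 (w = (⅛)*(-29) = -29/8 ≈ -3.6250)
m = -25 (m = -9 + (-3 - 13) = -9 - 16 = -25)
(w + m)² = (-29/8 - 25)² = (-229/8)² = 52441/64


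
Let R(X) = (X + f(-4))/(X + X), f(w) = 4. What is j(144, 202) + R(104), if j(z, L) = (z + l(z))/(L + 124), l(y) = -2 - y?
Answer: 4349/8476 ≈ 0.51310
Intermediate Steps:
R(X) = (4 + X)/(2*X) (R(X) = (X + 4)/(X + X) = (4 + X)/((2*X)) = (4 + X)*(1/(2*X)) = (4 + X)/(2*X))
j(z, L) = -2/(124 + L) (j(z, L) = (z + (-2 - z))/(L + 124) = -2/(124 + L))
j(144, 202) + R(104) = -2/(124 + 202) + (1/2)*(4 + 104)/104 = -2/326 + (1/2)*(1/104)*108 = -2*1/326 + 27/52 = -1/163 + 27/52 = 4349/8476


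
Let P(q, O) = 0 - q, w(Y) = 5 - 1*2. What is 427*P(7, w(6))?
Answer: -2989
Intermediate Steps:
w(Y) = 3 (w(Y) = 5 - 2 = 3)
P(q, O) = -q
427*P(7, w(6)) = 427*(-1*7) = 427*(-7) = -2989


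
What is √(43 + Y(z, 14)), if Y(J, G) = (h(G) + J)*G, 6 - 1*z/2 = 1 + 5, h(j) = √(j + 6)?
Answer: √(43 + 28*√5) ≈ 10.277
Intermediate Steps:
h(j) = √(6 + j)
z = 0 (z = 12 - 2*(1 + 5) = 12 - 2*6 = 12 - 12 = 0)
Y(J, G) = G*(J + √(6 + G)) (Y(J, G) = (√(6 + G) + J)*G = (J + √(6 + G))*G = G*(J + √(6 + G)))
√(43 + Y(z, 14)) = √(43 + 14*(0 + √(6 + 14))) = √(43 + 14*(0 + √20)) = √(43 + 14*(0 + 2*√5)) = √(43 + 14*(2*√5)) = √(43 + 28*√5)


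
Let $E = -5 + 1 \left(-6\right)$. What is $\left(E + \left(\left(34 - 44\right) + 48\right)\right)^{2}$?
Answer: $729$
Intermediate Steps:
$E = -11$ ($E = -5 - 6 = -11$)
$\left(E + \left(\left(34 - 44\right) + 48\right)\right)^{2} = \left(-11 + \left(\left(34 - 44\right) + 48\right)\right)^{2} = \left(-11 + \left(-10 + 48\right)\right)^{2} = \left(-11 + 38\right)^{2} = 27^{2} = 729$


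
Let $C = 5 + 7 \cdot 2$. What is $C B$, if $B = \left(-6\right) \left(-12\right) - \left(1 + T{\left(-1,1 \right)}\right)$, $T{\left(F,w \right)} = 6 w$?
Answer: $1235$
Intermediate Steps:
$B = 65$ ($B = \left(-6\right) \left(-12\right) - \left(1 + 6 \cdot 1\right) = 72 - 7 = 65$)
$C = 19$ ($C = 5 + 14 = 19$)
$C B = 19 \cdot 65 = 1235$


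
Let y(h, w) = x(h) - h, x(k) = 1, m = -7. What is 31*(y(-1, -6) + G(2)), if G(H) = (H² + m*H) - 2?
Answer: -310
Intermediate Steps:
y(h, w) = 1 - h
G(H) = -2 + H² - 7*H (G(H) = (H² - 7*H) - 2 = -2 + H² - 7*H)
31*(y(-1, -6) + G(2)) = 31*((1 - 1*(-1)) + (-2 + 2² - 7*2)) = 31*((1 + 1) + (-2 + 4 - 14)) = 31*(2 - 12) = 31*(-10) = -310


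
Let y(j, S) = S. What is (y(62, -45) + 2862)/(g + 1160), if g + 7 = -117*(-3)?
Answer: 2817/1504 ≈ 1.8730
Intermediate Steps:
g = 344 (g = -7 - 117*(-3) = -7 + 351 = 344)
(y(62, -45) + 2862)/(g + 1160) = (-45 + 2862)/(344 + 1160) = 2817/1504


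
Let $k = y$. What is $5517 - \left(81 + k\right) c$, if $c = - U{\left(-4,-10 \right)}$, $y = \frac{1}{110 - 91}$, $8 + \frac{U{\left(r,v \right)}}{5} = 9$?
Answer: $\frac{112523}{19} \approx 5922.3$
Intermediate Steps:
$U{\left(r,v \right)} = 5$ ($U{\left(r,v \right)} = -40 + 5 \cdot 9 = -40 + 45 = 5$)
$y = \frac{1}{19} \approx 0.052632$
$k = \frac{1}{19} \approx 0.052632$
$c = -5$ ($c = \left(-1\right) 5 = -5$)
$5517 - \left(81 + k\right) c = 5517 - \left(81 + \frac{1}{19}\right) \left(-5\right) = 5517 - \frac{1540}{19} \left(-5\right) = 5517 - - \frac{7700}{19} = 5517 + \frac{7700}{19} = \frac{112523}{19}$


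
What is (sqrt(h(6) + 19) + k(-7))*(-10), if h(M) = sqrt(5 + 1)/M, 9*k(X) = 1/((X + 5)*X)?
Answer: -5/63 - 5*sqrt(684 + 6*sqrt(6))/3 ≈ -44.134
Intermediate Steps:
k(X) = 1/(9*X*(5 + X)) (k(X) = (1/((X + 5)*X))/9 = (1/((5 + X)*X))/9 = (1/(X*(5 + X)))/9 = 1/(9*X*(5 + X)))
h(M) = sqrt(6)/M
(sqrt(h(6) + 19) + k(-7))*(-10) = (sqrt(sqrt(6)/6 + 19) + (1/9)/(-7*(5 - 7)))*(-10) = (sqrt(sqrt(6)*(1/6) + 19) + (1/9)*(-1/7)/(-2))*(-10) = (sqrt(sqrt(6)/6 + 19) + (1/9)*(-1/7)*(-1/2))*(-10) = (sqrt(19 + sqrt(6)/6) + 1/126)*(-10) = (1/126 + sqrt(19 + sqrt(6)/6))*(-10) = -5/63 - 10*sqrt(19 + sqrt(6)/6)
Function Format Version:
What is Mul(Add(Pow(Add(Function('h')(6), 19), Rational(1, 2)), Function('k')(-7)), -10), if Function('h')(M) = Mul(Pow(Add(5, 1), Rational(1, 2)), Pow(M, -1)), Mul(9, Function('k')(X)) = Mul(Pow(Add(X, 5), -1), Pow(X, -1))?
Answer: Add(Rational(-5, 63), Mul(Rational(-5, 3), Pow(Add(684, Mul(6, Pow(6, Rational(1, 2)))), Rational(1, 2)))) ≈ -44.134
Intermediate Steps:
Function('k')(X) = Mul(Rational(1, 9), Pow(X, -1), Pow(Add(5, X), -1)) (Function('k')(X) = Mul(Rational(1, 9), Mul(Pow(Add(X, 5), -1), Pow(X, -1))) = Mul(Rational(1, 9), Mul(Pow(Add(5, X), -1), Pow(X, -1))) = Mul(Rational(1, 9), Mul(Pow(X, -1), Pow(Add(5, X), -1))) = Mul(Rational(1, 9), Pow(X, -1), Pow(Add(5, X), -1)))
Function('h')(M) = Mul(Pow(6, Rational(1, 2)), Pow(M, -1))
Mul(Add(Pow(Add(Function('h')(6), 19), Rational(1, 2)), Function('k')(-7)), -10) = Mul(Add(Pow(Add(Mul(Pow(6, Rational(1, 2)), Pow(6, -1)), 19), Rational(1, 2)), Mul(Rational(1, 9), Pow(-7, -1), Pow(Add(5, -7), -1))), -10) = Mul(Add(Pow(Add(Mul(Pow(6, Rational(1, 2)), Rational(1, 6)), 19), Rational(1, 2)), Mul(Rational(1, 9), Rational(-1, 7), Pow(-2, -1))), -10) = Mul(Add(Pow(Add(Mul(Rational(1, 6), Pow(6, Rational(1, 2))), 19), Rational(1, 2)), Mul(Rational(1, 9), Rational(-1, 7), Rational(-1, 2))), -10) = Mul(Add(Pow(Add(19, Mul(Rational(1, 6), Pow(6, Rational(1, 2)))), Rational(1, 2)), Rational(1, 126)), -10) = Mul(Add(Rational(1, 126), Pow(Add(19, Mul(Rational(1, 6), Pow(6, Rational(1, 2)))), Rational(1, 2))), -10) = Add(Rational(-5, 63), Mul(-10, Pow(Add(19, Mul(Rational(1, 6), Pow(6, Rational(1, 2)))), Rational(1, 2))))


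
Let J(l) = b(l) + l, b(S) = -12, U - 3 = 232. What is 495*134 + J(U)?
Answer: 66553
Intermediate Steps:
U = 235 (U = 3 + 232 = 235)
J(l) = -12 + l
495*134 + J(U) = 495*134 + (-12 + 235) = 66330 + 223 = 66553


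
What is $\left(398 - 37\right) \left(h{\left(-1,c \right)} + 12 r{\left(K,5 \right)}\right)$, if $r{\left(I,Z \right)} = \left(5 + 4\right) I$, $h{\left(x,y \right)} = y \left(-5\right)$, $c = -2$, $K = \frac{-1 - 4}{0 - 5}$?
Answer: $42598$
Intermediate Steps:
$K = 1$ ($K = - \frac{5}{-5} = \left(-5\right) \left(- \frac{1}{5}\right) = 1$)
$h{\left(x,y \right)} = - 5 y$
$r{\left(I,Z \right)} = 9 I$
$\left(398 - 37\right) \left(h{\left(-1,c \right)} + 12 r{\left(K,5 \right)}\right) = \left(398 - 37\right) \left(\left(-5\right) \left(-2\right) + 12 \cdot 9 \cdot 1\right) = 361 \left(10 + 12 \cdot 9\right) = 361 \left(10 + 108\right) = 361 \cdot 118 = 42598$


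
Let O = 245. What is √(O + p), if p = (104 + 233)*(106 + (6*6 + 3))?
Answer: √49110 ≈ 221.61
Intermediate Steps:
p = 48865 (p = 337*(106 + (36 + 3)) = 337*(106 + 39) = 337*145 = 48865)
√(O + p) = √(245 + 48865) = √49110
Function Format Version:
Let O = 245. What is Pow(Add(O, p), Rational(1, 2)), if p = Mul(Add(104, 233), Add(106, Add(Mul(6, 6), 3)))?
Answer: Pow(49110, Rational(1, 2)) ≈ 221.61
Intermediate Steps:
p = 48865 (p = Mul(337, Add(106, Add(36, 3))) = Mul(337, Add(106, 39)) = Mul(337, 145) = 48865)
Pow(Add(O, p), Rational(1, 2)) = Pow(Add(245, 48865), Rational(1, 2)) = Pow(49110, Rational(1, 2))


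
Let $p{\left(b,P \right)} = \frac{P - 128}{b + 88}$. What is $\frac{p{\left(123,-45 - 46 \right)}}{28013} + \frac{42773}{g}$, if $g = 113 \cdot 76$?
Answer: $\frac{252818329567}{50761460884} \approx 4.9805$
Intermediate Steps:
$p{\left(b,P \right)} = \frac{-128 + P}{88 + b}$
$g = 8588$
$\frac{p{\left(123,-45 - 46 \right)}}{28013} + \frac{42773}{g} = \frac{\frac{1}{88 + 123} \left(-128 - 91\right)}{28013} + \frac{42773}{8588} = \frac{-128 - 91}{211} \cdot \frac{1}{28013} + 42773 \cdot \frac{1}{8588} = \frac{1}{211} \left(-219\right) \frac{1}{28013} + \frac{42773}{8588} = \left(- \frac{219}{211}\right) \frac{1}{28013} + \frac{42773}{8588} = - \frac{219}{5910743} + \frac{42773}{8588} = \frac{252818329567}{50761460884}$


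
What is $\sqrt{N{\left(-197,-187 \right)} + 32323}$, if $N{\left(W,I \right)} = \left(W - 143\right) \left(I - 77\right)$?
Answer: $\sqrt{122083} \approx 349.4$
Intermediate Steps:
$N{\left(W,I \right)} = \left(-143 + W\right) \left(-77 + I\right)$
$\sqrt{N{\left(-197,-187 \right)} + 32323} = \sqrt{\left(11011 - -26741 - -15169 - -36839\right) + 32323} = \sqrt{\left(11011 + 26741 + 15169 + 36839\right) + 32323} = \sqrt{89760 + 32323} = \sqrt{122083}$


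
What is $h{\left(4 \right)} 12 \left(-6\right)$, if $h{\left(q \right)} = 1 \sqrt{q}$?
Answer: $-144$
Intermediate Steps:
$h{\left(q \right)} = \sqrt{q}$
$h{\left(4 \right)} 12 \left(-6\right) = \sqrt{4} \cdot 12 \left(-6\right) = 2 \cdot 12 \left(-6\right) = 24 \left(-6\right) = -144$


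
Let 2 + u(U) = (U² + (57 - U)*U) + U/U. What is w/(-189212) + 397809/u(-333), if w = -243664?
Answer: -17661251615/897905546 ≈ -19.669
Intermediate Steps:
u(U) = -1 + U² + U*(57 - U) (u(U) = -2 + ((U² + (57 - U)*U) + U/U) = -2 + ((U² + U*(57 - U)) + 1) = -2 + (1 + U² + U*(57 - U)) = -1 + U² + U*(57 - U))
w/(-189212) + 397809/u(-333) = -243664/(-189212) + 397809/(-1 + 57*(-333)) = -243664*(-1/189212) + 397809/(-1 - 18981) = 60916/47303 + 397809/(-18982) = 60916/47303 + 397809*(-1/18982) = 60916/47303 - 397809/18982 = -17661251615/897905546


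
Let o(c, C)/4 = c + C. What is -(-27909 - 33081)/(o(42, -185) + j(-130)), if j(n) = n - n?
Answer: -30495/286 ≈ -106.63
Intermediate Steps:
o(c, C) = 4*C + 4*c (o(c, C) = 4*(c + C) = 4*(C + c) = 4*C + 4*c)
j(n) = 0
-(-27909 - 33081)/(o(42, -185) + j(-130)) = -(-27909 - 33081)/((4*(-185) + 4*42) + 0) = -(-60990)/((-740 + 168) + 0) = -(-60990)/(-572 + 0) = -(-60990)/(-572) = -(-60990)*(-1)/572 = -1*30495/286 = -30495/286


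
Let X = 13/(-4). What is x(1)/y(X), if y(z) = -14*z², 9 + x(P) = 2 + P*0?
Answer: 8/169 ≈ 0.047337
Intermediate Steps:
X = -13/4 (X = 13*(-¼) = -13/4 ≈ -3.2500)
x(P) = -7 (x(P) = -9 + (2 + P*0) = -9 + (2 + 0) = -9 + 2 = -7)
x(1)/y(X) = -7/((-14*(-13/4)²)) = -7/((-14*169/16)) = -7/(-1183/8) = -7*(-8/1183) = 8/169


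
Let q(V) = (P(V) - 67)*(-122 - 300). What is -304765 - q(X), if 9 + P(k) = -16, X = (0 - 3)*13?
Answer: -343589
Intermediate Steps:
X = -39 (X = -3*13 = -39)
P(k) = -25 (P(k) = -9 - 16 = -25)
q(V) = 38824 (q(V) = (-25 - 67)*(-122 - 300) = -92*(-422) = 38824)
-304765 - q(X) = -304765 - 1*38824 = -304765 - 38824 = -343589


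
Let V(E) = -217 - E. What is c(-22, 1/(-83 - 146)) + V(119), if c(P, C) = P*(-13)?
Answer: -50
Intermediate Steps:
c(P, C) = -13*P
c(-22, 1/(-83 - 146)) + V(119) = -13*(-22) + (-217 - 1*119) = 286 + (-217 - 119) = 286 - 336 = -50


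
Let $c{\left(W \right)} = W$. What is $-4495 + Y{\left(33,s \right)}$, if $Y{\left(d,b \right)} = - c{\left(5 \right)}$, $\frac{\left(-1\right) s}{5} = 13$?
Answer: $-4500$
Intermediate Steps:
$s = -65$ ($s = \left(-5\right) 13 = -65$)
$Y{\left(d,b \right)} = -5$ ($Y{\left(d,b \right)} = \left(-1\right) 5 = -5$)
$-4495 + Y{\left(33,s \right)} = -4495 - 5 = -4500$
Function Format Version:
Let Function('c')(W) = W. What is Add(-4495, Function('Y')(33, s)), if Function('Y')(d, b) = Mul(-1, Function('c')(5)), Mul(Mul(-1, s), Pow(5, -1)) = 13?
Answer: -4500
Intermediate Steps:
s = -65 (s = Mul(-5, 13) = -65)
Function('Y')(d, b) = -5 (Function('Y')(d, b) = Mul(-1, 5) = -5)
Add(-4495, Function('Y')(33, s)) = Add(-4495, -5) = -4500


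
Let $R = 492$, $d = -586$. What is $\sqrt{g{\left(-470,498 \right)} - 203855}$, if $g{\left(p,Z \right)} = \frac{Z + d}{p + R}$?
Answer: $3 i \sqrt{22651} \approx 451.51 i$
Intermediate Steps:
$g{\left(p,Z \right)} = \frac{-586 + Z}{492 + p}$ ($g{\left(p,Z \right)} = \frac{Z - 586}{p + 492} = \frac{-586 + Z}{492 + p}$)
$\sqrt{g{\left(-470,498 \right)} - 203855} = \sqrt{\frac{-586 + 498}{492 - 470} - 203855} = \sqrt{\frac{1}{22} \left(-88\right) - 203855} = \sqrt{-4 - 203855} = \sqrt{-203859} = 3 i \sqrt{22651}$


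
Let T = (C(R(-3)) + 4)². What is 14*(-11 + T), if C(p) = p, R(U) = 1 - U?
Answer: 742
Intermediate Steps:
T = 64 (T = ((1 - 1*(-3)) + 4)² = ((1 + 3) + 4)² = (4 + 4)² = 8² = 64)
14*(-11 + T) = 14*(-11 + 64) = 14*53 = 742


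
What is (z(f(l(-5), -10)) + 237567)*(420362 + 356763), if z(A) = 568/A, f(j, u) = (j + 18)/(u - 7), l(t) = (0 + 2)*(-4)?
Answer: 183868862975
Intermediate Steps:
l(t) = -8 (l(t) = 2*(-4) = -8)
f(j, u) = (18 + j)/(-7 + u)
(z(f(l(-5), -10)) + 237567)*(420362 + 356763) = (568/(((18 - 8)/(-7 - 10))) + 237567)*(420362 + 356763) = (568/((10/(-17))) + 237567)*777125 = (568/((-1/17*10)) + 237567)*777125 = (568/(-10/17) + 237567)*777125 = (568*(-17/10) + 237567)*777125 = (-4828/5 + 237567)*777125 = (1183007/5)*777125 = 183868862975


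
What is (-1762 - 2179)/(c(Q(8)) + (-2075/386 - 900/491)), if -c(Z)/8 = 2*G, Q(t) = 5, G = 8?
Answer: 746921966/25625553 ≈ 29.148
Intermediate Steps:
c(Z) = -128 (c(Z) = -16*8 = -8*16 = -128)
(-1762 - 2179)/(c(Q(8)) + (-2075/386 - 900/491)) = (-1762 - 2179)/(-128 + (-2075/386 - 900/491)) = -3941/(-128 + (-2075*1/386 - 900*1/491)) = -3941/(-128 + (-2075/386 - 900/491)) = -3941/(-128 - 1366225/189526) = -3941/(-25625553/189526) = -3941*(-189526/25625553) = 746921966/25625553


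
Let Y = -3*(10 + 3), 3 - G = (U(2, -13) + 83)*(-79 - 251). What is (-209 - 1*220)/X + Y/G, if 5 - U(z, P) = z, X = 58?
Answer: -4059523/548738 ≈ -7.3979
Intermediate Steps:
U(z, P) = 5 - z
G = 28383 (G = 3 - ((5 - 1*2) + 83)*(-79 - 251) = 3 - ((5 - 2) + 83)*(-330) = 3 - (3 + 83)*(-330) = 3 - 86*(-330) = 3 - 1*(-28380) = 3 + 28380 = 28383)
Y = -39 (Y = -3*13 = -39)
(-209 - 1*220)/X + Y/G = (-209 - 1*220)/58 - 39/28383 = (-209 - 220)*(1/58) - 39*1/28383 = -429*1/58 - 13/9461 = -429/58 - 13/9461 = -4059523/548738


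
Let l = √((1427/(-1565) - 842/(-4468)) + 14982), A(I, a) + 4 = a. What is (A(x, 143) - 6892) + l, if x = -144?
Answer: -6753 + √183123400642557070/3496210 ≈ -6630.6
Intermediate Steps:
A(I, a) = -4 + a
l = √183123400642557070/3496210 (l = √((1427*(-1/1565) - 842*(-1/4468)) + 14982) = √((-1427/1565 + 421/2234) + 14982) = √(-2529053/3496210 + 14982) = √(52377689167/3496210) = √183123400642557070/3496210 ≈ 122.40)
(A(x, 143) - 6892) + l = ((-4 + 143) - 6892) + √183123400642557070/3496210 = (139 - 6892) + √183123400642557070/3496210 = -6753 + √183123400642557070/3496210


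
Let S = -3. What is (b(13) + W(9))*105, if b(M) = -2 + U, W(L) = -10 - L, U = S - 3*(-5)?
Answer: -945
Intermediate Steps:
U = 12 (U = -3 - 3*(-5) = -3 + 15 = 12)
b(M) = 10 (b(M) = -2 + 12 = 10)
(b(13) + W(9))*105 = (10 + (-10 - 1*9))*105 = (10 + (-10 - 9))*105 = (10 - 19)*105 = -9*105 = -945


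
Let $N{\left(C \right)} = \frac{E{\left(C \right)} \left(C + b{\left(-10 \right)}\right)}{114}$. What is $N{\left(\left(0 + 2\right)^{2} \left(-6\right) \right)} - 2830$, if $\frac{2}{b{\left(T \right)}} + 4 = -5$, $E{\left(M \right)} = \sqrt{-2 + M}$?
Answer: $-2830 - \frac{109 i \sqrt{26}}{513} \approx -2830.0 - 1.0834 i$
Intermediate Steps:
$b{\left(T \right)} = - \frac{2}{9}$ ($b{\left(T \right)} = \frac{2}{-4 - 5} = \frac{2}{-9} = 2 \left(- \frac{1}{9}\right) = - \frac{2}{9}$)
$N{\left(C \right)} = \frac{\sqrt{-2 + C} \left(- \frac{2}{9} + C\right)}{114}$ ($N{\left(C \right)} = \frac{\sqrt{-2 + C} \left(C - \frac{2}{9}\right)}{114} = \sqrt{-2 + C} \left(- \frac{2}{9} + C\right) \frac{1}{114} = \frac{\sqrt{-2 + C} \left(- \frac{2}{9} + C\right)}{114}$)
$N{\left(\left(0 + 2\right)^{2} \left(-6\right) \right)} - 2830 = \frac{\sqrt{-2 + \left(0 + 2\right)^{2} \left(-6\right)} \left(-2 + 9 \left(0 + 2\right)^{2} \left(-6\right)\right)}{1026} - 2830 = \frac{\sqrt{-2 + 2^{2} \left(-6\right)} \left(-2 + 9 \cdot 2^{2} \left(-6\right)\right)}{1026} - 2830 = \frac{\sqrt{-2 + 4 \left(-6\right)} \left(-2 + 9 \cdot 4 \left(-6\right)\right)}{1026} - 2830 = \frac{\sqrt{-2 - 24} \left(-2 + 9 \left(-24\right)\right)}{1026} - 2830 = \frac{\sqrt{-26} \left(-2 - 216\right)}{1026} - 2830 = \frac{1}{1026} i \sqrt{26} \left(-218\right) - 2830 = - \frac{109 i \sqrt{26}}{513} - 2830 = -2830 - \frac{109 i \sqrt{26}}{513}$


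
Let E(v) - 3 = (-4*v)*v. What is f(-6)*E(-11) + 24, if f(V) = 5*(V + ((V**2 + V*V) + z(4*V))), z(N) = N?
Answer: -100986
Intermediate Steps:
E(v) = 3 - 4*v**2 (E(v) = 3 + (-4*v)*v = 3 - 4*v**2)
f(V) = 10*V**2 + 25*V (f(V) = 5*(V + ((V**2 + V*V) + 4*V)) = 5*(V + ((V**2 + V**2) + 4*V)) = 5*(V + (2*V**2 + 4*V)) = 5*(2*V**2 + 5*V) = 10*V**2 + 25*V)
f(-6)*E(-11) + 24 = (5*(-6)*(5 + 2*(-6)))*(3 - 4*(-11)**2) + 24 = (5*(-6)*(5 - 12))*(3 - 4*121) + 24 = (5*(-6)*(-7))*(3 - 484) + 24 = 210*(-481) + 24 = -101010 + 24 = -100986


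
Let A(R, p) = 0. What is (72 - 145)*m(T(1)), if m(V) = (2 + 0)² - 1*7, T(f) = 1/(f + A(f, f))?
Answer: 219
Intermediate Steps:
T(f) = 1/f (T(f) = 1/(f + 0) = 1/f)
m(V) = -3 (m(V) = 2² - 7 = 4 - 7 = -3)
(72 - 145)*m(T(1)) = (72 - 145)*(-3) = -73*(-3) = 219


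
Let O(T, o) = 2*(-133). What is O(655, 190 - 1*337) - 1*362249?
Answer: -362515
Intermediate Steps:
O(T, o) = -266
O(655, 190 - 1*337) - 1*362249 = -266 - 1*362249 = -266 - 362249 = -362515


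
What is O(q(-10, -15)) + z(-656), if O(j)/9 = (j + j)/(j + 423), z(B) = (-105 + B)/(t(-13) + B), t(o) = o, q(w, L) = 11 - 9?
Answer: 347509/284325 ≈ 1.2222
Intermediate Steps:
q(w, L) = 2
z(B) = (-105 + B)/(-13 + B)
O(j) = 18*j/(423 + j) (O(j) = 9*((j + j)/(j + 423)) = 9*((2*j)/(423 + j)) = 9*(2*j/(423 + j)) = 18*j/(423 + j))
O(q(-10, -15)) + z(-656) = 18*2/(423 + 2) + (-105 - 656)/(-13 - 656) = 18*2/425 - 761/(-669) = 18*2*(1/425) - 1/669*(-761) = 36/425 + 761/669 = 347509/284325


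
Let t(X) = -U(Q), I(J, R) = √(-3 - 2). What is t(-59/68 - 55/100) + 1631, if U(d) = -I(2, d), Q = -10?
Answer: 1631 + I*√5 ≈ 1631.0 + 2.2361*I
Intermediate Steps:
I(J, R) = I*√5 (I(J, R) = √(-5) = I*√5)
U(d) = -I*√5
t(X) = I*√5 (t(X) = -(-1)*I*√5 = I*√5)
t(-59/68 - 55/100) + 1631 = I*√5 + 1631 = 1631 + I*√5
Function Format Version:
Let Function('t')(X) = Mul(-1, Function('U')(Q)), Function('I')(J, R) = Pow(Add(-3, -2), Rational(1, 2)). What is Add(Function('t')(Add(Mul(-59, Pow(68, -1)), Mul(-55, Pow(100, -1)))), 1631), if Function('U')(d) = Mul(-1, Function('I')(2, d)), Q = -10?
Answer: Add(1631, Mul(I, Pow(5, Rational(1, 2)))) ≈ Add(1631.0, Mul(2.2361, I))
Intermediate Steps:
Function('I')(J, R) = Mul(I, Pow(5, Rational(1, 2))) (Function('I')(J, R) = Pow(-5, Rational(1, 2)) = Mul(I, Pow(5, Rational(1, 2))))
Function('U')(d) = Mul(-1, I, Pow(5, Rational(1, 2))) (Function('U')(d) = Mul(-1, Mul(I, Pow(5, Rational(1, 2)))) = Mul(-1, I, Pow(5, Rational(1, 2))))
Function('t')(X) = Mul(I, Pow(5, Rational(1, 2))) (Function('t')(X) = Mul(-1, Mul(-1, I, Pow(5, Rational(1, 2)))) = Mul(I, Pow(5, Rational(1, 2))))
Add(Function('t')(Add(Mul(-59, Pow(68, -1)), Mul(-55, Pow(100, -1)))), 1631) = Add(Mul(I, Pow(5, Rational(1, 2))), 1631) = Add(1631, Mul(I, Pow(5, Rational(1, 2))))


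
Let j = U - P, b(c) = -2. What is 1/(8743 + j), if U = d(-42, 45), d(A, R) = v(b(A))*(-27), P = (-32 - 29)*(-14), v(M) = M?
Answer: 1/7943 ≈ 0.00012590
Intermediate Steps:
P = 854 (P = -61*(-14) = 854)
d(A, R) = 54 (d(A, R) = -2*(-27) = 54)
U = 54
j = -800 (j = 54 - 1*854 = 54 - 854 = -800)
1/(8743 + j) = 1/(8743 - 800) = 1/7943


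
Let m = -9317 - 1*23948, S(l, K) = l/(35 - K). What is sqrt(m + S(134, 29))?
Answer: 4*I*sqrt(18699)/3 ≈ 182.33*I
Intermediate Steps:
m = -33265 (m = -9317 - 23948 = -33265)
sqrt(m + S(134, 29)) = sqrt(-33265 - 1*134/(-35 + 29)) = sqrt(-33265 - 1*134/(-6)) = sqrt(-33265 - 1*134*(-1/6)) = sqrt(-33265 + 67/3) = sqrt(-99728/3) = 4*I*sqrt(18699)/3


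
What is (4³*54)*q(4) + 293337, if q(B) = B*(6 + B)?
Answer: 431577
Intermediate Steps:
(4³*54)*q(4) + 293337 = (4³*54)*(4*(6 + 4)) + 293337 = (64*54)*(4*10) + 293337 = 3456*40 + 293337 = 138240 + 293337 = 431577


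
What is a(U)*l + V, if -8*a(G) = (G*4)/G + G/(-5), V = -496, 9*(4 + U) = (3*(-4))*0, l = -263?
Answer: -1691/5 ≈ -338.20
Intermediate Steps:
U = -4 (U = -4 + ((3*(-4))*0)/9 = -4 + (-12*0)/9 = -4 + (⅑)*0 = -4 + 0 = -4)
a(G) = -½ + G/40 (a(G) = -((G*4)/G + G/(-5))/8 = -((4*G)/G + G*(-⅕))/8 = -(4 - G/5)/8 = -½ + G/40)
a(U)*l + V = (-½ + (1/40)*(-4))*(-263) - 496 = (-½ - ⅒)*(-263) - 496 = -⅗*(-263) - 496 = 789/5 - 496 = -1691/5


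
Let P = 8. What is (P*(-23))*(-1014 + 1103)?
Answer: -16376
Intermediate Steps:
(P*(-23))*(-1014 + 1103) = (8*(-23))*(-1014 + 1103) = -184*89 = -16376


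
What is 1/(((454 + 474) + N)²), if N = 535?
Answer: 1/2140369 ≈ 4.6721e-7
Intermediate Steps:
1/(((454 + 474) + N)²) = 1/(((454 + 474) + 535)²) = 1/((928 + 535)²) = 1/(1463²) = 1/2140369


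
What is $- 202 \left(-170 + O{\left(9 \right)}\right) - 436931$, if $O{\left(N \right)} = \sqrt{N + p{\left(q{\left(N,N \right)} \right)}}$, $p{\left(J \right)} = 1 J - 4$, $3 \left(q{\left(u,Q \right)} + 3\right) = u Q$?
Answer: $-402591 - 202 \sqrt{29} \approx -4.0368 \cdot 10^{5}$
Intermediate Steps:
$q{\left(u,Q \right)} = -3 + \frac{Q u}{3}$ ($q{\left(u,Q \right)} = -3 + \frac{u Q}{3} = -3 + \frac{Q u}{3}$)
$p{\left(J \right)} = -4 + J$ ($p{\left(J \right)} = J - 4 = -4 + J$)
$O{\left(N \right)} = \sqrt{-7 + N + \frac{N^{2}}{3}}$ ($O{\left(N \right)} = \sqrt{N + \left(-4 + \left(-3 + \frac{N N}{3}\right)\right)} = \sqrt{N + \left(-4 + \left(-3 + \frac{N^{2}}{3}\right)\right)} = \sqrt{N + \left(-7 + \frac{N^{2}}{3}\right)} = \sqrt{-7 + N + \frac{N^{2}}{3}}$)
$- 202 \left(-170 + O{\left(9 \right)}\right) - 436931 = - 202 \left(-170 + \frac{\sqrt{-63 + 3 \cdot 9^{2} + 9 \cdot 9}}{3}\right) - 436931 = - 202 \left(-170 + \frac{\sqrt{-63 + 3 \cdot 81 + 81}}{3}\right) - 436931 = - 202 \left(-170 + \frac{\sqrt{-63 + 243 + 81}}{3}\right) - 436931 = - 202 \left(-170 + \frac{\sqrt{261}}{3}\right) - 436931 = - 202 \left(-170 + \frac{3 \sqrt{29}}{3}\right) - 436931 = - 202 \left(-170 + \sqrt{29}\right) - 436931 = \left(34340 - 202 \sqrt{29}\right) - 436931 = -402591 - 202 \sqrt{29}$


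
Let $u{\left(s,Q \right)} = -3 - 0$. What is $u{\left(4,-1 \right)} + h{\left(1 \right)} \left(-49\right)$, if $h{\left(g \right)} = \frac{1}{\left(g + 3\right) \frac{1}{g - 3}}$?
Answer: $\frac{43}{2} \approx 21.5$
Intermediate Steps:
$u{\left(s,Q \right)} = -3$ ($u{\left(s,Q \right)} = -3 + 0 = -3$)
$h{\left(g \right)} = \frac{-3 + g}{3 + g}$ ($h{\left(g \right)} = \frac{1}{\left(3 + g\right) \frac{1}{-3 + g}} = \frac{1}{\frac{1}{-3 + g} \left(3 + g\right)} = \frac{-3 + g}{3 + g}$)
$u{\left(4,-1 \right)} + h{\left(1 \right)} \left(-49\right) = -3 + \frac{-3 + 1}{3 + 1} \left(-49\right) = -3 + \frac{1}{4} \left(-2\right) \left(-49\right) = -3 - - \frac{49}{2} = -3 + \frac{49}{2} = \frac{43}{2}$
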